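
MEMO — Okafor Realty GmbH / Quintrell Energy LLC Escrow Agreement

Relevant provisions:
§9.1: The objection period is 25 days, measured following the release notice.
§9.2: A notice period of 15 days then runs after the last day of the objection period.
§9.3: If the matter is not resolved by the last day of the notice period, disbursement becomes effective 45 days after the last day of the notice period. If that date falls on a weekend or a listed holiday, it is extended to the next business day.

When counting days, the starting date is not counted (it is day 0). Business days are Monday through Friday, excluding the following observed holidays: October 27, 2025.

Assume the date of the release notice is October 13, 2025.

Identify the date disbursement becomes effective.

Adding 25 calendar days to October 13, 2025 gives November 7, 2025, which is the last day of the objection period.
The last day of the notice period: 15 calendar days after November 7, 2025 is November 22, 2025.
The date disbursement becomes effective: 45 calendar days after November 22, 2025 is January 6, 2026. January 6, 2026 is a Tuesday and is not a listed holiday, so no roll-forward applies.

January 6, 2026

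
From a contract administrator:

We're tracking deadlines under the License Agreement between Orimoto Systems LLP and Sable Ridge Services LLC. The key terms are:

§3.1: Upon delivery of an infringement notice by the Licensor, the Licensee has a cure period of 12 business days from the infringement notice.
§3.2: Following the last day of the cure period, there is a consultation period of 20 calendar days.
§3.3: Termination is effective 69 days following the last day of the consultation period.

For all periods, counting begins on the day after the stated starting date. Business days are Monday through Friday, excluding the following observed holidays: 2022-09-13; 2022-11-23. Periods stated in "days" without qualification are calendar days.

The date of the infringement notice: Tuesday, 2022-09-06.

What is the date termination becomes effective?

The last day of the cure period: 12 business days after Tuesday, 2022-09-06, skipping weekends and the listed holiday on Sep 13 — Sep 7, Sep 8, Sep 9, Sep 12, …, Sep 21, Sep 22, Sep 23 — lands on Friday, 2022-09-23.
The last day of the consultation period: 2022-09-23 + 20 days = 2022-10-13.
The date termination becomes effective: 2022-10-13 + 69 days = 2022-12-21.

2022-12-21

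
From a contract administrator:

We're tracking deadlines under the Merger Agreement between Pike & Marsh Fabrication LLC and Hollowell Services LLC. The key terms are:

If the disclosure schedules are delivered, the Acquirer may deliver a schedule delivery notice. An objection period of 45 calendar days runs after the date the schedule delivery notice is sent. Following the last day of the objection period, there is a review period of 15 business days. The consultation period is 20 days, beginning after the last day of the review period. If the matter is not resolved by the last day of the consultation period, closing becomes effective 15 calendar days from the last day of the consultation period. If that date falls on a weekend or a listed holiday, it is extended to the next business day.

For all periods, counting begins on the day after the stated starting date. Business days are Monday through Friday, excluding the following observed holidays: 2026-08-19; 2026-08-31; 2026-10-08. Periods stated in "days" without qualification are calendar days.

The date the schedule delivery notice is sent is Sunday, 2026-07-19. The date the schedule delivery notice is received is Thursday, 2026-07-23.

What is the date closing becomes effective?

The last day of the objection period: 2026-07-19 + 45 days = 2026-09-02.
The last day of the review period: 15 business days after Wednesday, 2026-09-02, skipping weekends — Sep 3, Sep 4, Sep 7, Sep 8, …, Sep 21, Sep 22, Sep 23 — lands on Wednesday, 2026-09-23.
The last day of the consultation period: 20 calendar days after 2026-09-23 is 2026-10-13.
Adding 15 calendar days to 2026-10-13 gives 2026-10-28, which is the date closing becomes effective. 2026-10-28 is a Wednesday and is not a listed holiday, so no roll-forward applies.

2026-10-28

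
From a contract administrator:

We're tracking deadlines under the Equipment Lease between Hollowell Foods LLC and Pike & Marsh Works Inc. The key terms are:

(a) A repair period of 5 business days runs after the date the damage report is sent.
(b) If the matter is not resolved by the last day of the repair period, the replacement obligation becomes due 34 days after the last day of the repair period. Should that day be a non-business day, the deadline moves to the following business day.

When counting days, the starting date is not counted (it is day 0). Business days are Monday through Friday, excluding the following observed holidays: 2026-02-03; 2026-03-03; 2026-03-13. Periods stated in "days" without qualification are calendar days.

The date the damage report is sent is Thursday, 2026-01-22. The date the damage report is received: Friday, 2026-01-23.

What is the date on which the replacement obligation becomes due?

2026-03-04

From Thursday, 2026-01-22, 5 business days (Jan 23, Jan 26, Jan 27, Jan 28, Jan 29, skipping weekends) brings us to Thursday, 2026-01-29, which is the last day of the repair period.
The date on which the replacement obligation becomes due: 2026-01-29 + 34 days = 2026-03-04. 2026-03-04 is a Wednesday and is not a listed holiday, so no roll-forward applies.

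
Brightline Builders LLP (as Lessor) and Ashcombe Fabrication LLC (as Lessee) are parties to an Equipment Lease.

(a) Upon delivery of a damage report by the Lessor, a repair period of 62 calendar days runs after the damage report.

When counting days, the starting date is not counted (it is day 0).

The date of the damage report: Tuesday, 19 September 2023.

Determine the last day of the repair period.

20 November 2023

The last day of the repair period: 19 September 2023 + 62 days = 20 November 2023.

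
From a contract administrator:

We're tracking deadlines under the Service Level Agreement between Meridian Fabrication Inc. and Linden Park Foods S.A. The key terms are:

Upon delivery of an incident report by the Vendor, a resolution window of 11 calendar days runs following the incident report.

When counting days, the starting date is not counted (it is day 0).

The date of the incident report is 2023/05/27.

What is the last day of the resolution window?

Adding 11 calendar days to 2023/05/27 gives 2023/06/07, which is the last day of the resolution window.

2023/06/07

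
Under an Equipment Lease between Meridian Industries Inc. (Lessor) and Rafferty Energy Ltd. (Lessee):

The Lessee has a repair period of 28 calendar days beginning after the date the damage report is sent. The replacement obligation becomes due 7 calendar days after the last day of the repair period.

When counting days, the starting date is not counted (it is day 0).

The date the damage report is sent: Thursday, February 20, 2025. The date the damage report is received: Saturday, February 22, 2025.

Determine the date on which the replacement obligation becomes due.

March 27, 2025

The last day of the repair period: 28 calendar days after February 20, 2025 is March 20, 2025.
The date on which the replacement obligation becomes due: 7 calendar days after March 20, 2025 is March 27, 2025.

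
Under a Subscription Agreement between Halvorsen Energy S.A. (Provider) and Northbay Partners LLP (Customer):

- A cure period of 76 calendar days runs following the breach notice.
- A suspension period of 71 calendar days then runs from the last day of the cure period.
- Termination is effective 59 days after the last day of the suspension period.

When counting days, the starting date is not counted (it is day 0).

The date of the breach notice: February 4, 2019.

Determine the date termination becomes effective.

August 29, 2019

Adding 76 calendar days to February 4, 2019 gives April 21, 2019, which is the last day of the cure period.
Adding 71 calendar days to April 21, 2019 gives July 1, 2019, which is the last day of the suspension period.
The date termination becomes effective: July 1, 2019 + 59 days = August 29, 2019.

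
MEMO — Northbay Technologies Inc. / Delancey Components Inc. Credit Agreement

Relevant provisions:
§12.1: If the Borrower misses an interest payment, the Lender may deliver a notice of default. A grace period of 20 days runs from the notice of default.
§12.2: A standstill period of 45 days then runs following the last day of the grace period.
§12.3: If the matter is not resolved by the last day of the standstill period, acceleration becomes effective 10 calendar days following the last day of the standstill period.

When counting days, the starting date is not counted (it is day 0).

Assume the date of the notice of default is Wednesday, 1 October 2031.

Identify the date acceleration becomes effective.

Adding 20 calendar days to 1 October 2031 gives 21 October 2031, which is the last day of the grace period.
The last day of the standstill period: 21 October 2031 + 45 days = 5 December 2031.
The date acceleration becomes effective: 10 calendar days after 5 December 2031 is 15 December 2031.

15 December 2031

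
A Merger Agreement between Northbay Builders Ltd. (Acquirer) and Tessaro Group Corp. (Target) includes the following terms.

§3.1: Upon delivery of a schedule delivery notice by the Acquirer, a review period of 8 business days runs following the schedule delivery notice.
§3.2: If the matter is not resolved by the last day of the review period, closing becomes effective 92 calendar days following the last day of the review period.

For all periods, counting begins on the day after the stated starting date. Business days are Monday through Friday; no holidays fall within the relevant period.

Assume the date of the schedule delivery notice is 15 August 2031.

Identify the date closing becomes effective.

The last day of the review period: 8 business days after Friday, 15 August 2031, skipping weekends — Aug 18, Aug 19, Aug 20, Aug 21, Aug 22, Aug 25, Aug 26, Aug 27 — lands on Wednesday, 27 August 2031.
Adding 92 calendar days to 27 August 2031 gives 27 November 2031, which is the date closing becomes effective.

27 November 2031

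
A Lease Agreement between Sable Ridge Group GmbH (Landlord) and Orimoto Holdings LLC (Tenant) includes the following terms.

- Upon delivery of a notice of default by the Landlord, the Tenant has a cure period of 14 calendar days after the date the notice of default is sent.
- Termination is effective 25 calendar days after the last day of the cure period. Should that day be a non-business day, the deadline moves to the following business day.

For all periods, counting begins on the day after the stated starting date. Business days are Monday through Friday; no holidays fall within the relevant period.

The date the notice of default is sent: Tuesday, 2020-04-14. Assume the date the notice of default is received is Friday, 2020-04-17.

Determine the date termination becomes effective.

Adding 14 calendar days to 2020-04-14 gives 2020-04-28, which is the last day of the cure period.
The date termination becomes effective: 2020-04-28 + 25 days = 2020-05-23. That falls on a Saturday, so it rolls to the next business day, Monday, 2020-05-25.

2020-05-25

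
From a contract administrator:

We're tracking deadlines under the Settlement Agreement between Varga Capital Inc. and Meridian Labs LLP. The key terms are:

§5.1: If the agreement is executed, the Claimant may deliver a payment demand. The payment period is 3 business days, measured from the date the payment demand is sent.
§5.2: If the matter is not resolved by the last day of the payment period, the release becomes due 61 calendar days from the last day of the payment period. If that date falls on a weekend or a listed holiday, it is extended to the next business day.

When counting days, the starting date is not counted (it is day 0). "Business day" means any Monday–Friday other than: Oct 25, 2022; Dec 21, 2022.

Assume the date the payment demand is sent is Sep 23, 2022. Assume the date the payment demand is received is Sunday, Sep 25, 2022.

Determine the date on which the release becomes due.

Nov 28, 2022

The last day of the payment period: counting 3 business days from Friday, Sep 23, 2022 (Sep 26, Sep 27, Sep 28, skipping weekends) reaches Wednesday, Sep 28, 2022.
Adding 61 calendar days to Sep 28, 2022 gives Nov 28, 2022, which is the date on which the release becomes due. Nov 28, 2022 is a Monday and is not a listed holiday, so no roll-forward applies.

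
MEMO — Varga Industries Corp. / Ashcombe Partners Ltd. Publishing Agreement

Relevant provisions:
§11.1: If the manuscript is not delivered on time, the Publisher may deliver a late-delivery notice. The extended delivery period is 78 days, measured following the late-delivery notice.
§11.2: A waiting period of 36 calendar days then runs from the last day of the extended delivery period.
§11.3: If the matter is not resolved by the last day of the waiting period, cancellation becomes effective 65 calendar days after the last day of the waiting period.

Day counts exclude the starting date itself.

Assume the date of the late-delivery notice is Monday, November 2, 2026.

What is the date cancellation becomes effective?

April 30, 2027

The last day of the extended delivery period: November 2, 2026 + 78 days = January 19, 2027.
Adding 36 calendar days to January 19, 2027 gives February 24, 2027, which is the last day of the waiting period.
The date cancellation becomes effective: 65 calendar days after February 24, 2027 is April 30, 2027.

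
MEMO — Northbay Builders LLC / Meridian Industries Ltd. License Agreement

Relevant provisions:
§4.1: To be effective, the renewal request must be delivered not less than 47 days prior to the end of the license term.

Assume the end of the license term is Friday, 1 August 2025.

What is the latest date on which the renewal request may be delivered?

Counting back 47 calendar days from 1 August 2025 gives 15 June 2025.

15 June 2025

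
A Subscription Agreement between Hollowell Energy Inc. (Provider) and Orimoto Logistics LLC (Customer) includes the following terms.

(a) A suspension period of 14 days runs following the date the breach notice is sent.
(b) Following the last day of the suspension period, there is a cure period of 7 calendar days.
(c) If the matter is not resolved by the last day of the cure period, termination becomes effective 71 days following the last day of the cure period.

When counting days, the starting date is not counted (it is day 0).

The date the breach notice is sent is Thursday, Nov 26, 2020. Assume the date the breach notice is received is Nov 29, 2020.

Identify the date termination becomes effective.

Feb 26, 2021

Adding 14 calendar days to Nov 26, 2020 gives Dec 10, 2020, which is the last day of the suspension period.
The last day of the cure period: Dec 10, 2020 + 7 days = Dec 17, 2020.
The date termination becomes effective: 71 calendar days after Dec 17, 2020 is Feb 26, 2021.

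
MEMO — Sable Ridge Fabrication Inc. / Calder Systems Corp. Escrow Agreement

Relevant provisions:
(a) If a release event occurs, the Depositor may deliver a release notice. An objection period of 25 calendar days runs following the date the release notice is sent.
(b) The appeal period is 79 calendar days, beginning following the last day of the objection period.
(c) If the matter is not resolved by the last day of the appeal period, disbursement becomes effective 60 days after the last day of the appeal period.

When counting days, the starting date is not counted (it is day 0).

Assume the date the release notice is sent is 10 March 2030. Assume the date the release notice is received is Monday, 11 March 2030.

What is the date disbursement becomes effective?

21 August 2030

Adding 25 calendar days to 10 March 2030 gives 4 April 2030, which is the last day of the objection period.
The last day of the appeal period: 79 calendar days after 4 April 2030 is 22 June 2030.
Adding 60 calendar days to 22 June 2030 gives 21 August 2030, which is the date disbursement becomes effective.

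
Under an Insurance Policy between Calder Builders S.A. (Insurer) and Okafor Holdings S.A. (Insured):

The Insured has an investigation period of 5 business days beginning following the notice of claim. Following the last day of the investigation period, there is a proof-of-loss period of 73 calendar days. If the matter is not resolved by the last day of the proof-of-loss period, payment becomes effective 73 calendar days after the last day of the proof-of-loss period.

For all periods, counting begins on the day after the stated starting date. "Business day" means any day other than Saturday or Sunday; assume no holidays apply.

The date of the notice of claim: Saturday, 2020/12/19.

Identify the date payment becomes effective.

The last day of the investigation period: counting 5 business days from Saturday, 2020/12/19 (Dec 21, Dec 22, Dec 23, Dec 24, Dec 25, skipping weekends) reaches Friday, 2020/12/25.
Adding 73 calendar days to 2020/12/25 gives 2021/03/08, which is the last day of the proof-of-loss period.
The date payment becomes effective: 73 calendar days after 2021/03/08 is 2021/05/20.

2021/05/20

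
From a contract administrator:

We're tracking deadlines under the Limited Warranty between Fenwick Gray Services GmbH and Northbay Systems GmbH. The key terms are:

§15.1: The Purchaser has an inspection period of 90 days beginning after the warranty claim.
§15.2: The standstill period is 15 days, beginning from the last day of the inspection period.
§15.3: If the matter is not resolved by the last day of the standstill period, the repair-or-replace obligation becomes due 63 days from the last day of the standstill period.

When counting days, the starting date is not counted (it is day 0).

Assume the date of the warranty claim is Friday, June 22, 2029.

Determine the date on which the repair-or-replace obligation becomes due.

Adding 90 calendar days to June 22, 2029 gives September 20, 2029, which is the last day of the inspection period.
The last day of the standstill period: September 20, 2029 + 15 days = October 5, 2029.
The date on which the repair-or-replace obligation becomes due: October 5, 2029 + 63 days = December 7, 2029.

December 7, 2029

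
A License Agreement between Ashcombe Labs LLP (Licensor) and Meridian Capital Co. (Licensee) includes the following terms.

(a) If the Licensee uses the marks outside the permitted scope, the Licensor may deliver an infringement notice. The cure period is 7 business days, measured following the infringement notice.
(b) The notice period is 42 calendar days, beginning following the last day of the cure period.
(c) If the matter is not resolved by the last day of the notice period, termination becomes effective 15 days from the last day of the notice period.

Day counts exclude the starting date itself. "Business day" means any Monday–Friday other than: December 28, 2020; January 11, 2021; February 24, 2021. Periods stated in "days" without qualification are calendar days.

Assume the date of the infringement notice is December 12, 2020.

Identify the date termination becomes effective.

February 17, 2021

The last day of the cure period: counting 7 business days from Saturday, December 12, 2020 (Dec 14, Dec 15, Dec 16, Dec 17, Dec 18, Dec 21, Dec 22, skipping weekends) reaches Tuesday, December 22, 2020.
Adding 42 calendar days to December 22, 2020 gives February 2, 2021, which is the last day of the notice period.
The date termination becomes effective: February 2, 2021 + 15 days = February 17, 2021.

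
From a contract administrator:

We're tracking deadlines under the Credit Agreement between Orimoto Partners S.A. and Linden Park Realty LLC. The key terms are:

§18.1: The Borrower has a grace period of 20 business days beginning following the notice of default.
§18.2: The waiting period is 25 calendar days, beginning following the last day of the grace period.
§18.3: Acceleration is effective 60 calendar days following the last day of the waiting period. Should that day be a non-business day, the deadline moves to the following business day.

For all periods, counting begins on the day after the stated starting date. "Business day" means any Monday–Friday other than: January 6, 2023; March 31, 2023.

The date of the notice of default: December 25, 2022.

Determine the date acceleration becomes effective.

April 18, 2023

The last day of the grace period: counting 20 business days from Sunday, December 25, 2022 (Dec 26, Dec 27, Dec 28, Dec 29, …, Jan 19, Jan 20, Jan 23, skipping weekends and the listed holiday on Jan 6) reaches Monday, January 23, 2023.
The last day of the waiting period: 25 calendar days after January 23, 2023 is February 17, 2023.
The date acceleration becomes effective: February 17, 2023 + 60 days = April 18, 2023. April 18, 2023 is a Tuesday and is not a listed holiday, so no roll-forward applies.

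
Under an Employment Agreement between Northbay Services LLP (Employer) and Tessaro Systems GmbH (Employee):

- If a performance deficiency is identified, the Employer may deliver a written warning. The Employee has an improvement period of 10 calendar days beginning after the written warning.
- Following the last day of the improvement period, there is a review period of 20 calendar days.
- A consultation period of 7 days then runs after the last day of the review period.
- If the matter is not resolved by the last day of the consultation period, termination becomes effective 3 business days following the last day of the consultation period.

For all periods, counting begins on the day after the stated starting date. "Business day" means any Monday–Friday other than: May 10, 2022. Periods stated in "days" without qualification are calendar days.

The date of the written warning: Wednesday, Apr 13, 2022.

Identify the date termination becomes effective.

May 25, 2022

Adding 10 calendar days to Apr 13, 2022 gives Apr 23, 2022, which is the last day of the improvement period.
The last day of the review period: Apr 23, 2022 + 20 days = May 13, 2022.
Adding 7 calendar days to May 13, 2022 gives May 20, 2022, which is the last day of the consultation period.
From Friday, May 20, 2022, 3 business days (May 23, May 24, May 25, skipping weekends) brings us to Wednesday, May 25, 2022, which is the date termination becomes effective.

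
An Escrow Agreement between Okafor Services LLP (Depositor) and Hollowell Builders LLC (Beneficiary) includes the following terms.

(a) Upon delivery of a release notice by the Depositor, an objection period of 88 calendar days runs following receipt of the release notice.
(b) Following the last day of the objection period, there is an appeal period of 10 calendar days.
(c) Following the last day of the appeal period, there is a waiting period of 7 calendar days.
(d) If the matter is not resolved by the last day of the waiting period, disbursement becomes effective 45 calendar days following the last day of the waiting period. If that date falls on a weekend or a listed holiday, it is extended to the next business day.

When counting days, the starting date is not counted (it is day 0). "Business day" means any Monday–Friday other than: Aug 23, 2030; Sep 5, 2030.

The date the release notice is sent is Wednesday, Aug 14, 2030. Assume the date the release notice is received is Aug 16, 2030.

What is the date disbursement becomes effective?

The last day of the objection period: 88 calendar days after Aug 16, 2030 is Nov 12, 2030.
Adding 10 calendar days to Nov 12, 2030 gives Nov 22, 2030, which is the last day of the appeal period.
The last day of the waiting period: 7 calendar days after Nov 22, 2030 is Nov 29, 2030.
The date disbursement becomes effective: Nov 29, 2030 + 45 days = Jan 13, 2031. Jan 13, 2031 is a Monday and is not a listed holiday, so no roll-forward applies.

Jan 13, 2031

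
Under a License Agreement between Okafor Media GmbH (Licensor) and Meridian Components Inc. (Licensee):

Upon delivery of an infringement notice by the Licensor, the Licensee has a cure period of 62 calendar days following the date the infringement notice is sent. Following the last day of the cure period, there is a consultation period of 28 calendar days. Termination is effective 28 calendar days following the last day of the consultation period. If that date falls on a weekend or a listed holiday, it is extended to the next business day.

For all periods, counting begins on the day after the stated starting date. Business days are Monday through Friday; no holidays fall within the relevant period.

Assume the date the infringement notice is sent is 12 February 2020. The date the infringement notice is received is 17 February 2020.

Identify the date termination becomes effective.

The last day of the cure period: 62 calendar days after 12 February 2020 is 14 April 2020.
The last day of the consultation period: 28 calendar days after 14 April 2020 is 12 May 2020.
The date termination becomes effective: 28 calendar days after 12 May 2020 is 9 June 2020. 9 June 2020 is a Tuesday, so no roll-forward applies.

9 June 2020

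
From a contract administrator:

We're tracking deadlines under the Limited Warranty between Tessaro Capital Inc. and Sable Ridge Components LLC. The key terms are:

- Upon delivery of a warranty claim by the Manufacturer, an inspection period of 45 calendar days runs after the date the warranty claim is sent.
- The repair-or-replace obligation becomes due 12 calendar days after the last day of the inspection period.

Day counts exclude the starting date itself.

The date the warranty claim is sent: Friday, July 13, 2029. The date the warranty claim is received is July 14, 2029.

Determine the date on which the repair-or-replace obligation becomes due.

September 8, 2029

Adding 45 calendar days to July 13, 2029 gives August 27, 2029, which is the last day of the inspection period.
Adding 12 calendar days to August 27, 2029 gives September 8, 2029, which is the date on which the repair-or-replace obligation becomes due.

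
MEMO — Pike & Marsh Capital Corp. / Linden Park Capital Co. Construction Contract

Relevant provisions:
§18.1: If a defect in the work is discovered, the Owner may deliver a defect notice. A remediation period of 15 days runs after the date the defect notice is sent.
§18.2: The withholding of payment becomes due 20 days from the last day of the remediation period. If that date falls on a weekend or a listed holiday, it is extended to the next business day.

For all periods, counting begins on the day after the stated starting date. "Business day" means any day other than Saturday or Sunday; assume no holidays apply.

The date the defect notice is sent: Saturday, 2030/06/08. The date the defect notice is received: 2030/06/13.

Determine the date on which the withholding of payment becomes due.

2030/07/15

Adding 15 calendar days to 2030/06/08 gives 2030/06/23, which is the last day of the remediation period.
The date on which the withholding of payment becomes due: 2030/06/23 + 20 days = 2030/07/13. That falls on a Saturday, so it rolls to the next business day, Monday, 2030/07/15.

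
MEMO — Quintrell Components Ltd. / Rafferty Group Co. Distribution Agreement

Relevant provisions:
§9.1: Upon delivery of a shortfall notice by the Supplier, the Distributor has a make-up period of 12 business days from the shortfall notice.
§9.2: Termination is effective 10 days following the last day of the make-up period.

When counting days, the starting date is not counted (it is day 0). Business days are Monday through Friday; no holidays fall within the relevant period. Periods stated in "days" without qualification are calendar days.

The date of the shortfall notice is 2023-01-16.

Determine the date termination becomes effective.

The last day of the make-up period: counting 12 business days from Monday, 2023-01-16 (Jan 17, Jan 18, Jan 19, Jan 20, …, Jan 30, Jan 31, Feb 1, skipping weekends) reaches Wednesday, 2023-02-01.
The date termination becomes effective: 2023-02-01 + 10 days = 2023-02-11.

2023-02-11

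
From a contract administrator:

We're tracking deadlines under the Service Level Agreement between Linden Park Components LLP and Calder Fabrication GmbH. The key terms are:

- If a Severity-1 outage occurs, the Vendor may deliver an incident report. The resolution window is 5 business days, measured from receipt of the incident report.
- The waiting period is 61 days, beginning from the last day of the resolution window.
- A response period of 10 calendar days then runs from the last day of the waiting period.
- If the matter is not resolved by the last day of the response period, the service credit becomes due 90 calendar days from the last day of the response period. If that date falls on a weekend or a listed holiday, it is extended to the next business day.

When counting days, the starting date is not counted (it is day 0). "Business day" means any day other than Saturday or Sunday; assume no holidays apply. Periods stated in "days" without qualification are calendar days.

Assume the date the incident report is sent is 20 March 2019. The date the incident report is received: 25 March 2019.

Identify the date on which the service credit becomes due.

From Monday, 25 March 2019, 5 business days (Mar 26, Mar 27, Mar 28, Mar 29, Apr 1, skipping weekends) brings us to Monday, 1 April 2019, which is the last day of the resolution window.
Adding 61 calendar days to 1 April 2019 gives 1 June 2019, which is the last day of the waiting period.
The last day of the response period: 1 June 2019 + 10 days = 11 June 2019.
Adding 90 calendar days to 11 June 2019 gives 9 September 2019, which is the date on which the service credit becomes due. 9 September 2019 is a Monday, so no roll-forward applies.

9 September 2019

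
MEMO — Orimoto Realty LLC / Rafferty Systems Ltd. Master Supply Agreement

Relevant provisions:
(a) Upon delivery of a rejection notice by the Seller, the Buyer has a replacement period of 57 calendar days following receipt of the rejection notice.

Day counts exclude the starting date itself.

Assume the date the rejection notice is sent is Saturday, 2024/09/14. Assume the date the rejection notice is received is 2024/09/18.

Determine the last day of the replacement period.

The last day of the replacement period: 2024/09/18 + 57 days = 2024/11/14.

2024/11/14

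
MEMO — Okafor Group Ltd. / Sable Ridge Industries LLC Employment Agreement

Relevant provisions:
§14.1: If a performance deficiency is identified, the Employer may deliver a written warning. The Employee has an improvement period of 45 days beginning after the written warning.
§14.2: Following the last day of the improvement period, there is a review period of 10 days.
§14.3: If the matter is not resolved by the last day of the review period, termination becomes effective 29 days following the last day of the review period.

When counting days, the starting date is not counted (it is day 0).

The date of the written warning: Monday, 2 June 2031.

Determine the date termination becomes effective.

25 August 2031

Adding 45 calendar days to 2 June 2031 gives 17 July 2031, which is the last day of the improvement period.
The last day of the review period: 17 July 2031 + 10 days = 27 July 2031.
Adding 29 calendar days to 27 July 2031 gives 25 August 2031, which is the date termination becomes effective.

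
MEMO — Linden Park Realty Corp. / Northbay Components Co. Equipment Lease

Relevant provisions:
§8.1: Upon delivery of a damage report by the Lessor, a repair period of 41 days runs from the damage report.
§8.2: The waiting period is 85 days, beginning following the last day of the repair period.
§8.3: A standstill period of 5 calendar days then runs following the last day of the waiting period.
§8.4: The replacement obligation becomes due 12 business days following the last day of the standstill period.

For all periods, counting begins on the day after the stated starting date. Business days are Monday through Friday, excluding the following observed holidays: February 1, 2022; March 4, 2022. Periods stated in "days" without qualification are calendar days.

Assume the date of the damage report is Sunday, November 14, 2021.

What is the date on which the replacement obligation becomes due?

April 12, 2022

The last day of the repair period: November 14, 2021 + 41 days = December 25, 2021.
The last day of the waiting period: December 25, 2021 + 85 days = March 20, 2022.
Adding 5 calendar days to March 20, 2022 gives March 25, 2022, which is the last day of the standstill period.
The date on which the replacement obligation becomes due: 12 business days after Friday, March 25, 2022, skipping weekends — Mar 28, Mar 29, Mar 30, Mar 31, …, Apr 8, Apr 11, Apr 12 — lands on Tuesday, April 12, 2022.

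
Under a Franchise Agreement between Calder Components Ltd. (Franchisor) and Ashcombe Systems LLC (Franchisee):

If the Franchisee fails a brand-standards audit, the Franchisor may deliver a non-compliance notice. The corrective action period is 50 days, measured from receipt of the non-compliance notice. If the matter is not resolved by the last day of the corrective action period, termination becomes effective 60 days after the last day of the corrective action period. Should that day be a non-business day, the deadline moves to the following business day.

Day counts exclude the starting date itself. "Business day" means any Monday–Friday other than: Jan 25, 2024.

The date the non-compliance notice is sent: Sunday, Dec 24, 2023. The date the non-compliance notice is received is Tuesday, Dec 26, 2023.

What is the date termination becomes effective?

The last day of the corrective action period: Dec 26, 2023 + 50 days = Feb 14, 2024.
The date termination becomes effective: 60 calendar days after Feb 14, 2024 is Apr 14, 2024. That falls on a Sunday, so it rolls to the next business day, Monday, Apr 15, 2024.

Apr 15, 2024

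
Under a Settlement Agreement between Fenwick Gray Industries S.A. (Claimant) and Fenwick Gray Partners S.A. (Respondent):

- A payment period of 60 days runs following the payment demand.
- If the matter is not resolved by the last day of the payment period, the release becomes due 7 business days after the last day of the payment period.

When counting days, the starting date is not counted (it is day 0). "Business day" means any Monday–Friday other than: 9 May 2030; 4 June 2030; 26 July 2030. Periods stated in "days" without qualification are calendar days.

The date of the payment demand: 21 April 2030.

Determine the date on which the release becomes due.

The last day of the payment period: 60 calendar days after 21 April 2030 is 20 June 2030.
From Thursday, 20 June 2030, 7 business days (Jun 21, Jun 24, Jun 25, Jun 26, Jun 27, Jun 28, Jul 1, skipping weekends) brings us to Monday, 1 July 2030, which is the date on which the release becomes due.

1 July 2030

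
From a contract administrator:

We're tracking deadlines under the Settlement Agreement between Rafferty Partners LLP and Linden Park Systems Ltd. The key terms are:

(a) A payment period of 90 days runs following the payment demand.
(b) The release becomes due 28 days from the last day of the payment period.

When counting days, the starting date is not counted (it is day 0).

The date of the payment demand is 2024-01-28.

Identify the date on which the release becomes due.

2024-05-25

The last day of the payment period: 90 calendar days after 2024-01-28 is 2024-04-27.
The date on which the release becomes due: 2024-04-27 + 28 days = 2024-05-25.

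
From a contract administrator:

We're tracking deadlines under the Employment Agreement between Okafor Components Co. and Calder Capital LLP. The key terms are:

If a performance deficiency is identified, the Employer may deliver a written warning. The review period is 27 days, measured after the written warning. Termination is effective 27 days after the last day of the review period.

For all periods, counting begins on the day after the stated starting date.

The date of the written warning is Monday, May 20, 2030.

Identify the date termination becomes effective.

July 13, 2030

The last day of the review period: 27 calendar days after May 20, 2030 is June 16, 2030.
The date termination becomes effective: 27 calendar days after June 16, 2030 is July 13, 2030.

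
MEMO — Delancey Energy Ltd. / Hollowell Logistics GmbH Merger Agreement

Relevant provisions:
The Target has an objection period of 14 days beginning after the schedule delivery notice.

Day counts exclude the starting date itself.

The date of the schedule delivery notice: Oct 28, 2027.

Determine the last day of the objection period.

The last day of the objection period: Oct 28, 2027 + 14 days = Nov 11, 2027.

Nov 11, 2027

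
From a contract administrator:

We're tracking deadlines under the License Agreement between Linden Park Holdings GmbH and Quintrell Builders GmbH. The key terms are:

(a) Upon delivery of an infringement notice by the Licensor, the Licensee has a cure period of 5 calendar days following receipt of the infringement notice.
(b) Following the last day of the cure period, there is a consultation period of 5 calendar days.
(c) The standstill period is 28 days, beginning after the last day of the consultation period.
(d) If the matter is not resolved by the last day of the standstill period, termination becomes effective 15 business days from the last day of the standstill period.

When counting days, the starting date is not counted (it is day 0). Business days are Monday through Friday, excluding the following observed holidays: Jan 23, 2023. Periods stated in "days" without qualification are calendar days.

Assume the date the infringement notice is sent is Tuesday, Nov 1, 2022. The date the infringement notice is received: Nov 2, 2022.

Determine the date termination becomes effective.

Dec 30, 2022

Adding 5 calendar days to Nov 2, 2022 gives Nov 7, 2022, which is the last day of the cure period.
The last day of the consultation period: 5 calendar days after Nov 7, 2022 is Nov 12, 2022.
The last day of the standstill period: Nov 12, 2022 + 28 days = Dec 10, 2022.
The date termination becomes effective: counting 15 business days from Saturday, Dec 10, 2022 (Dec 12, Dec 13, Dec 14, Dec 15, …, Dec 28, Dec 29, Dec 30, skipping weekends) reaches Friday, Dec 30, 2022.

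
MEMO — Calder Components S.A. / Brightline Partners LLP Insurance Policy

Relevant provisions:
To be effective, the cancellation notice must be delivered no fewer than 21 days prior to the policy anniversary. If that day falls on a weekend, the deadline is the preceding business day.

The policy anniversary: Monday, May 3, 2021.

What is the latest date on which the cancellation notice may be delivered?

Apr 12, 2021

Counting back 21 calendar days from May 3, 2021 gives Apr 12, 2021. That is a Monday, so no adjustment is needed.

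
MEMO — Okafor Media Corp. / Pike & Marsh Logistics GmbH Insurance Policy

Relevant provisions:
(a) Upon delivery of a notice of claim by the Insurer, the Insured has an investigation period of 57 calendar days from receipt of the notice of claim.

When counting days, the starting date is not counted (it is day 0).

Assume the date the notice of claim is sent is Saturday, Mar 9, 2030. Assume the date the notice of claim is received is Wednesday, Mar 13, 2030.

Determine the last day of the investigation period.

The last day of the investigation period: 57 calendar days after Mar 13, 2030 is May 9, 2030.

May 9, 2030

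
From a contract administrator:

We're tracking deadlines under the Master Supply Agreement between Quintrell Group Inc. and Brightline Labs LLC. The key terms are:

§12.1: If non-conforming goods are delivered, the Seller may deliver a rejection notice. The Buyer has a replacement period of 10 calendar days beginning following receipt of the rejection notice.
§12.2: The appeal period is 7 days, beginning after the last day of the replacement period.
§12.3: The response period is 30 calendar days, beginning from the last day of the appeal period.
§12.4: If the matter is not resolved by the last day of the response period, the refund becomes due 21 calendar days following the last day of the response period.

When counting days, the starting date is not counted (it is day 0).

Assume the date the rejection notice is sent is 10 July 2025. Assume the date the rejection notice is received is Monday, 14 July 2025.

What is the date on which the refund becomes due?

Adding 10 calendar days to 14 July 2025 gives 24 July 2025, which is the last day of the replacement period.
Adding 7 calendar days to 24 July 2025 gives 31 July 2025, which is the last day of the appeal period.
Adding 30 calendar days to 31 July 2025 gives 30 August 2025, which is the last day of the response period.
Adding 21 calendar days to 30 August 2025 gives 20 September 2025, which is the date on which the refund becomes due.

20 September 2025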